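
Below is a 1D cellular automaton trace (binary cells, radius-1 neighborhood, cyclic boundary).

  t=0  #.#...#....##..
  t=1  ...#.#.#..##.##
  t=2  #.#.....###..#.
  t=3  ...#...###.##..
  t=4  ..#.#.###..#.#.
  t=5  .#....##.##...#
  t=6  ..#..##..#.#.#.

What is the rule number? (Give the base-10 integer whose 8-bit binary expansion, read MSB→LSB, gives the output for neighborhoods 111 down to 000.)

154

  ###|#  b7=1 t=2,i=9
  ##.|.  b6=0 t=0,i=12
  #.#|.  b5=0 t=0,i=1
  #..|#  b4=1 t=0,i=3
  .##|#  b3=1 t=0,i=11
  .#.|.  b2=0 t=0,i=0
  ..#|#  b1=1 t=0,i=5
  ...|.  b0=0 t=0,i=4
  bits 10011010 = 154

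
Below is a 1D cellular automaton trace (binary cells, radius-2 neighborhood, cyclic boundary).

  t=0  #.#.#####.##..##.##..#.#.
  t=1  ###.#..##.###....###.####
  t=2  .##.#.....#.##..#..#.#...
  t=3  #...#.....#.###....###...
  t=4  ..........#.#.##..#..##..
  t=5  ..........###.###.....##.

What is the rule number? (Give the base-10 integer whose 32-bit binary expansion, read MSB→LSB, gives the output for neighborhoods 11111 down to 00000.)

  ##### -> .   bit 31 = 0  t=0,i=6
  ####. -> #   bit 30 = 1  t=0,i=7
  ###.# -> #   bit 29 = 1  t=0,i=8
  ###.. -> #   bit 28 = 1  t=1,i=12
  ##.## -> .   bit 27 = 0  t=0,i=9
  ##.#. -> .   bit 26 = 0  t=1,i=3
  ##..# -> #   bit 25 = 1  t=0,i=12
  ##... -> #   bit 24 = 1  t=1,i=13
  #.### -> #   bit 23 = 1  t=0,i=4
  #.##. -> #   bit 22 = 1  t=0,i=10
  #.#.# -> #   bit 21 = 1  t=0,i=0
  #.#.. -> #   bit 20 = 1  t=1,i=4
  #..## -> .   bit 19 = 0  t=0,i=13
  #..#. -> .   bit 18 = 0  t=0,i=20
  #...# -> .   bit 17 = 0  t=3,i=2
  #.... -> .   bit 16 = 0  t=1,i=14
  .#### -> .   bit 15 = 0  t=0,i=5
  .###. -> .   bit 14 = 0  t=1,i=11
  .##.# -> .   bit 13 = 0  t=0,i=15
  .##.. -> #   bit 12 = 1  t=0,i=11
  .#.## -> .   bit 11 = 0  t=0,i=3
  .#.#. -> #   bit 10 = 1  t=0,i=1
  .#..# -> .   bit 9 = 0  t=1,i=5
  .#... -> .   bit 8 = 0  t=2,i=5
  ..### -> .   bit 7 = 0  t=1,i=17
  ..##. -> .   bit 6 = 0  t=0,i=14
  ..#.# -> #   bit 5 = 1  t=0,i=21
  ..#.. -> .   bit 4 = 0  t=2,i=16
  ...## -> #   bit 3 = 1  t=1,i=16
  ...#. -> .   bit 2 = 0  t=2,i=9
  ....# -> .   bit 1 = 0  t=1,i=15
  ..... -> .   bit 0 = 0  t=2,i=7
  bits 01110011111100000001010000101000 = 1945113640

1945113640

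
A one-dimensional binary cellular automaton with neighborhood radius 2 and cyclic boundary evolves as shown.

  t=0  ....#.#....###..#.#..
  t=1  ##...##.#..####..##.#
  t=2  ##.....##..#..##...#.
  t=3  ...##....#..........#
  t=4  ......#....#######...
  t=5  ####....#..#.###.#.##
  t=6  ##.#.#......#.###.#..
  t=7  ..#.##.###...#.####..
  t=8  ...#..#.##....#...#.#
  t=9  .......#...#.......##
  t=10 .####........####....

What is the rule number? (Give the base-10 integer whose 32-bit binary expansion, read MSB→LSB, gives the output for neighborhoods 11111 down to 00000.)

3188804737

  #####|#  b31=1 t=4,i=13
  ####.|.  b30=0 t=1,i=13
  ###.#|#  b29=1 t=5,i=15
  ###..|#  b28=1 t=0,i=13
  ##.##|#  b27=1 t=1,i=19
  ##.#.|#  b26=1 t=1,i=7
  ##..#|#  b25=1 t=0,i=14
  ##...|.  b24=0 t=1,i=2
  #.###|.  b23=0 t=1,i=20
  #.##.|.  b22=0 t=2,i=0
  #.#.#|.  b21=0 t=5,i=17
  #.#..|#  b20=1 t=0,i=6
  #..##|.  b19=0 t=1,i=10
  #..#.|.  b18=0 t=0,i=15
  #...#|.  b17=0 t=1,i=3
  #....|#  b16=1 t=0,i=8
  .####|.  b15=0 t=1,i=12
  .###.|#  b14=1 t=0,i=12
  .##.#|.  b13=0 t=1,i=6
  .##..|.  b12=0 t=2,i=1
  .#.##|#  b11=1 t=2,i=20
  .#.#.|#  b10=1 t=0,i=5
  .#..#|.  b9=0 t=1,i=9
  .#...|.  b8=0 t=0,i=7
  ..###|#  b7=1 t=0,i=11
  ..##.|.  b6=0 t=1,i=5
  ..#.#|.  b5=0 t=0,i=4
  ..#..|.  b4=0 t=2,i=11
  ...##|.  b3=0 t=0,i=10
  ...#.|.  b2=0 t=0,i=3
  ....#|.  b1=0 t=0,i=2
  .....|#  b0=1 t=0,i=0
  bits 10111110000100010100110010000001 = 3188804737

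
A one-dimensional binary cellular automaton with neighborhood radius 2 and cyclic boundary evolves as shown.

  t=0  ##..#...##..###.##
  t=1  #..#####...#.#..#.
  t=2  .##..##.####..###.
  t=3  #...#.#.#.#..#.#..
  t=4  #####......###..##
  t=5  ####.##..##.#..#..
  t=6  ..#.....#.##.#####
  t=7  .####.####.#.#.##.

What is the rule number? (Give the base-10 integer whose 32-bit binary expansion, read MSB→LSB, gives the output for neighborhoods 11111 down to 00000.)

3314510654

  #####|#  b31=1 t=1,i=5
  ####.|#  b30=1 t=0,i=0
  ###.#|.  b29=0 t=0,i=14
  ###..|.  b28=0 t=0,i=1
  ##.##|.  b27=0 t=0,i=15
  ##.#.|#  b26=1 t=5,i=11
  ##..#|.  b25=0 t=0,i=2
  ##...|#  b24=1 t=1,i=8
  #.###|#  b23=1 t=0,i=16
  #.##.|.  b22=0 t=5,i=5
  #.#.#|.  b21=0 t=3,i=6
  #.#..|.  b20=0 t=1,i=0
  #..##|#  b19=1 t=0,i=11
  #..#.|#  b18=1 t=0,i=3
  #...#|#  b17=1 t=0,i=6
  #....|#  b16=1 t=4,i=6
  .####|.  b15=0 t=0,i=17
  .###.|#  b14=1 t=0,i=13
  .##.#|#  b13=1 t=2,i=6
  .##..|.  b12=0 t=0,i=9
  .#.##|#  b11=1 t=6,i=9
  .#.#.|.  b10=0 t=1,i=12
  .#..#|#  b9=1 t=1,i=1
  .#...|#  b8=1 t=0,i=5
  ..###|.  b7=0 t=0,i=12
  ..##.|.  b6=0 t=0,i=8
  ..#.#|#  b5=1 t=1,i=11
  ..#..|#  b4=1 t=0,i=4
  ...##|#  b3=1 t=0,i=7
  ...#.|#  b2=1 t=1,i=10
  ....#|#  b1=1 t=4,i=9
  .....|.  b0=0 t=4,i=7
  bits 11000101100011110110101100111110 = 3314510654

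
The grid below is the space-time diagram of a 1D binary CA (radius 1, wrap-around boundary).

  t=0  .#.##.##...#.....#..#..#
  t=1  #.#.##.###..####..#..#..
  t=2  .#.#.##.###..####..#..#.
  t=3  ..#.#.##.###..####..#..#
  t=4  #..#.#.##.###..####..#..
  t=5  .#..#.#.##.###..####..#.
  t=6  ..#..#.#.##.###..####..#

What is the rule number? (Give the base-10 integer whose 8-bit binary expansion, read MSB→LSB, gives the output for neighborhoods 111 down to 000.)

  ###|#  b7=1 t=1,i=8
  ##.|#  b6=1 t=0,i=4
  #.#|#  b5=1 t=0,i=0
  #..|#  b4=1 t=0,i=8
  .##|.  b3=0 t=0,i=3
  .#.|.  b2=0 t=0,i=1
  ..#|.  b1=0 t=0,i=10
  ...|#  b0=1 t=0,i=9
  bits 11110001 = 241

241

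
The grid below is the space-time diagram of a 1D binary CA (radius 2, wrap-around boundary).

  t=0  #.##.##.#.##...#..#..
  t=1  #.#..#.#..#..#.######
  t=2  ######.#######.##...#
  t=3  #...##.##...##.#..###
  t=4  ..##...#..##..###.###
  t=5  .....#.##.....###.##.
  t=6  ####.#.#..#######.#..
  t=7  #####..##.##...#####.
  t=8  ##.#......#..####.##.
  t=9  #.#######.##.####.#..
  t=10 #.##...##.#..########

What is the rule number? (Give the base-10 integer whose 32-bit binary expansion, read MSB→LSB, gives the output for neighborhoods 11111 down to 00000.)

1691861947

  ##### -> .   bit 31 = 0  t=1,i=17
  ####. -> #   bit 30 = 1  t=1,i=20
  ###.# -> #   bit 29 = 1  t=1,i=0
  ###.. -> .   bit 28 = 0  t=3,i=0
  ##.## -> .   bit 27 = 0  t=0,i=4
  ##.#. -> #   bit 26 = 1  t=0,i=7
  ##..# -> .   bit 25 = 0  t=4,i=0
  ##... -> .   bit 24 = 0  t=0,i=12
  #.### -> #   bit 23 = 1  t=1,i=15
  #.##. -> #   bit 22 = 1  t=0,i=2
  #.#.# -> .   bit 21 = 0  t=0,i=8
  #.#.. -> #   bit 20 = 1  t=1,i=2
  #..## -> .   bit 19 = 0  t=3,i=17
  #..#. -> #   bit 18 = 1  t=0,i=17
  #...# -> #   bit 17 = 1  t=0,i=13
  #.... -> #   bit 16 = 1  t=5,i=0
  .#### -> #   bit 15 = 1  t=1,i=16
  .###. -> #   bit 14 = 1  t=4,i=15
  .##.# -> .   bit 13 = 0  t=0,i=3
  .##.. -> .   bit 12 = 0  t=0,i=11
  .#.## -> .   bit 11 = 0  t=0,i=1
  .#.#. -> .   bit 10 = 0  t=1,i=6
  .#..# -> #   bit 9 = 1  t=0,i=16
  .#... -> #   bit 8 = 1  t=8,i=4
  ..### -> #   bit 7 = 1  t=2,i=20
  ..##. -> .   bit 6 = 0  t=3,i=4
  ..#.# -> #   bit 5 = 1  t=0,i=0
  ..#.. -> #   bit 4 = 1  t=0,i=15
  ...## -> #   bit 3 = 1  t=2,i=19
  ...#. -> .   bit 2 = 0  t=0,i=14
  ....# -> #   bit 1 = 1  t=5,i=3
  ..... -> #   bit 0 = 1  t=5,i=1
  bits 01100100110101111100001110111011 = 1691861947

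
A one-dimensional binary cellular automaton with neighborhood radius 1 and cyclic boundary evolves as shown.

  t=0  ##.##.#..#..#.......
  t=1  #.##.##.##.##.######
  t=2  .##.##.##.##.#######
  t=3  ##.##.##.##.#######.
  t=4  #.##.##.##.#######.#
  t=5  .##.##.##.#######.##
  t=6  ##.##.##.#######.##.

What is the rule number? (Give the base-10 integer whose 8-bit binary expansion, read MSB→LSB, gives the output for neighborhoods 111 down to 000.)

  nb ###: next=#  (t=1,i=15, bit7=1)
  nb ##.: next=.  (t=0,i=1, bit6=0)
  nb #.#: next=#  (t=0,i=2, bit5=1)
  nb #..: next=.  (t=0,i=7, bit4=0)
  nb .##: next=#  (t=0,i=0, bit3=1)
  nb .#.: next=#  (t=0,i=6, bit2=1)
  nb ..#: next=#  (t=0,i=8, bit1=1)
  nb ...: next=#  (t=0,i=14, bit0=1)
  bits 10101111 = 175

175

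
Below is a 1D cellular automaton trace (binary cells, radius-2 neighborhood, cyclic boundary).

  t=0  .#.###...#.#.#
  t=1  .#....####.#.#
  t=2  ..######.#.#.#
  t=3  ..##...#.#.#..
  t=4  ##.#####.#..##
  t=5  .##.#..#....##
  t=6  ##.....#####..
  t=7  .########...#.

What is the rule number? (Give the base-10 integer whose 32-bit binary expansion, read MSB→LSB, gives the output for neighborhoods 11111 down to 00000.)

  #####|.  b31=0 t=2,i=4
  ####.|.  b30=0 t=1,i=8
  ###.#|#  b29=1 t=1,i=9
  ###..|.  b28=0 t=0,i=5
  ##.##|#  b27=1 t=4,i=2
  ##.#.|.  b26=0 t=1,i=10
  ##..#|#  b25=1 t=6,i=12
  ##...|#  b24=1 t=0,i=6
  #.###|.  b23=0 t=0,i=3
  #.##.|#  b22=1 t=5,i=1
  #.#.#|#  b21=1 t=0,i=1
  #.#..|.  b20=0 t=1,i=1
  #..##|.  b19=0 t=2,i=1
  #..#.|.  b18=0 t=5,i=6
  #...#|#  b17=1 t=0,i=7
  #....|#  b16=1 t=1,i=3
  .####|#  b15=1 t=1,i=7
  .###.|.  b14=0 t=0,i=4
  .##.#|.  b13=0 t=5,i=2
  .##..|#  b12=1 t=3,i=3
  .#.##|.  b11=0 t=0,i=2
  .#.#.|.  b10=0 t=0,i=0
  .#..#|.  b9=0 t=2,i=0
  .#...|#  b8=1 t=1,i=2
  ..###|#  b7=1 t=1,i=6
  ..##.|.  b6=0 t=3,i=2
  ..#.#|#  b5=1 t=0,i=9
  ..#..|#  b4=1 t=5,i=7
  ...##|#  b3=1 t=1,i=5
  ...#.|#  b2=1 t=0,i=8
  ....#|#  b1=1 t=1,i=4
  .....|#  b0=1 t=6,i=4
  bits 00101011011000111001000110111111 = 727945663

727945663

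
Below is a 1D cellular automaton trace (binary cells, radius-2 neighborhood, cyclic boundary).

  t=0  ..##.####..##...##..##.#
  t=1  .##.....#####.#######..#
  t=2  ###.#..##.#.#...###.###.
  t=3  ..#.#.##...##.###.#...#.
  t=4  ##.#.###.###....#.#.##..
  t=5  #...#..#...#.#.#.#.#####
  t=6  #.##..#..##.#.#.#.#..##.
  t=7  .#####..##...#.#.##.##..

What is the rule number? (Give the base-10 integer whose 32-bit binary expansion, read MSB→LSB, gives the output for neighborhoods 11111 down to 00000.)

  #####|#  b31=1 t=1,i=10
  ####.|.  b30=0 t=0,i=7
  ###.#|#  b29=1 t=1,i=12
  ###..|#  b28=1 t=0,i=8
  ##.##|.  b27=0 t=0,i=4
  ##.#.|.  b26=0 t=0,i=22
  ##..#|#  b25=1 t=0,i=9
  ##...|.  b24=0 t=0,i=13
  #.###|.  b23=0 t=0,i=5
  #.##.|#  b22=1 t=1,i=1
  #.#.#|.  b21=0 t=2,i=10
  #.#..|#  b20=1 t=0,i=23
  #..##|#  b19=1 t=0,i=1
  #..#.|#  b18=1 t=1,i=22
  #...#|#  b17=1 t=0,i=14
  #....|#  b16=1 t=1,i=4
  .####|.  b15=0 t=0,i=6
  .###.|.  b14=0 t=2,i=1
  .##.#|.  b13=0 t=0,i=3
  .##..|#  b12=1 t=0,i=12
  .#.##|#  b11=1 t=1,i=0
  .#.#.|#  b10=1 t=2,i=11
  .#..#|.  b9=0 t=0,i=0
  .#...|.  b8=0 t=2,i=13
  ..###|#  b7=1 t=1,i=8
  ..##.|#  b6=1 t=0,i=2
  ..#.#|.  b5=0 t=1,i=23
  ..#..|.  b4=0 t=3,i=22
  ...##|#  b3=1 t=0,i=15
  ...#.|#  b2=1 t=3,i=1
  ....#|.  b1=0 t=1,i=6
  .....|.  b0=0 t=1,i=5
  bits 10110010010111110001110011001100 = 2992577740

2992577740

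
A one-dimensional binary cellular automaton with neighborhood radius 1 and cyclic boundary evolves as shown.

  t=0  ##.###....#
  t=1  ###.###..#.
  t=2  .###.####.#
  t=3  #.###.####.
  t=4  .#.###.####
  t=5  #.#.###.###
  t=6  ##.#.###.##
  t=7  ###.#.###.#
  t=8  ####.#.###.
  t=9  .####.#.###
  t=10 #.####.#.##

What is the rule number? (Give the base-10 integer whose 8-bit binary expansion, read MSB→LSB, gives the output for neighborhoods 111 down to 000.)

  [7] ### => #  t=0,i=0
  [6] ##. => #  t=0,i=1
  [5] #.# => #  t=0,i=2
  [4] #.. => #  t=0,i=6
  [3] .## => .  t=0,i=3
  [2] .#. => .  t=1,i=9
  [1] ..# => #  t=0,i=9
  [0] ... => .  t=0,i=7
  bits 11110010 = 242

242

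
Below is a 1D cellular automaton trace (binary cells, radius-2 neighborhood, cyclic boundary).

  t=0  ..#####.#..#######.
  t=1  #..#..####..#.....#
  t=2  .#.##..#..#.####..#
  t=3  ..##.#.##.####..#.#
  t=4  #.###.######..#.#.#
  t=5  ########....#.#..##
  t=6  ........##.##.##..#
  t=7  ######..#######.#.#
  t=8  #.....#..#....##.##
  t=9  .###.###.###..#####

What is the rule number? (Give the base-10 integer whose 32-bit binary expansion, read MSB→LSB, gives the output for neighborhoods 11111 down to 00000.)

  ##### -> .   bit 31 = 0  t=0,i=4
  ####. -> .   bit 30 = 0  t=0,i=5
  ###.# -> #   bit 29 = 1  t=0,i=6
  ###.. -> .   bit 28 = 0  t=0,i=17
  ##.## -> #   bit 27 = 1  t=3,i=9
  ##.#. -> #   bit 26 = 1  t=0,i=7
  ##..# -> #   bit 25 = 1  t=1,i=1
  ##... -> #   bit 24 = 1  t=0,i=18
  #.### -> #   bit 23 = 1  t=2,i=12
  #.##. -> #   bit 22 = 1  t=2,i=3
  #.#.# -> .   bit 21 = 0  t=2,i=1
  #.#.. -> #   bit 20 = 1  t=0,i=8
  #..## -> .   bit 19 = 0  t=0,i=10
  #..#. -> .   bit 18 = 0  t=1,i=2
  #...# -> #   bit 17 = 1  t=0,i=0
  #.... -> #   bit 16 = 1  t=1,i=14
  .#### -> #   bit 15 = 1  t=0,i=3
  .###. -> #   bit 14 = 1  t=4,i=3
  .##.# -> #   bit 13 = 1  t=3,i=3
  .##.. -> .   bit 12 = 0  t=1,i=0
  .#.## -> #   bit 11 = 1  t=2,i=2
  .#.#. -> .   bit 10 = 0  t=2,i=0
  .#..# -> #   bit 9 = 1  t=0,i=9
  .#... -> #   bit 8 = 1  t=1,i=13
  ..### -> .   bit 7 = 0  t=0,i=2
  ..##. -> #   bit 6 = 1  t=1,i=18
  ..#.# -> #   bit 5 = 1  t=2,i=10
  ..#.. -> #   bit 4 = 1  t=1,i=3
  ...## -> .   bit 3 = 0  t=0,i=1
  ...#. -> #   bit 2 = 1  t=5,i=11
  ....# -> .   bit 1 = 0  t=1,i=16
  ..... -> #   bit 0 = 1  t=1,i=15
  bits 00101111110100111110101101110101 = 802417525

802417525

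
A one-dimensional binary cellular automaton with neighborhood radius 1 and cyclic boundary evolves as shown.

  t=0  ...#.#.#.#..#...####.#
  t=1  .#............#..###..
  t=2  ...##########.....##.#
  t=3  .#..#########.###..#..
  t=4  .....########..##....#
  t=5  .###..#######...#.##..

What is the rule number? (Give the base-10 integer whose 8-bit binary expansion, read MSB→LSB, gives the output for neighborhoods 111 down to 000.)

  ### -> #   bit 7 = 1  t=0,i=17
  ##. -> #   bit 6 = 1  t=0,i=19
  #.# -> .   bit 5 = 0  t=0,i=4
  #.. -> .   bit 4 = 0  t=0,i=0
  .## -> .   bit 3 = 0  t=0,i=16
  .#. -> .   bit 2 = 0  t=0,i=3
  ..# -> .   bit 1 = 0  t=0,i=2
  ... -> #   bit 0 = 1  t=0,i=1
  bits 11000001 = 193

193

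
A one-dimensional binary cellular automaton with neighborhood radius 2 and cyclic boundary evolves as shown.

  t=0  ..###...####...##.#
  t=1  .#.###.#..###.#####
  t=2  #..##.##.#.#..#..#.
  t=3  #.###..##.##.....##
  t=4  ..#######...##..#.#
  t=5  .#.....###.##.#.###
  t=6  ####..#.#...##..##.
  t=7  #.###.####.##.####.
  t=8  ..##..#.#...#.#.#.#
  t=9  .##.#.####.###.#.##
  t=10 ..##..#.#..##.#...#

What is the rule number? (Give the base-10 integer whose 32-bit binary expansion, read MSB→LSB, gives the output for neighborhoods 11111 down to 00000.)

  nb #####: next=.  (t=1,i=16, bit31=0)
  nb ####.: next=#  (t=0,i=10, bit30=1)
  nb ###.#: next=.  (t=1,i=5, bit29=0)
  nb ###..: next=#  (t=0,i=4, bit28=1)
  nb ##.##: next=.  (t=1,i=13, bit27=0)
  nb ##.#.: next=#  (t=0,i=17, bit26=1)
  nb ##..#: next=#  (t=3,i=5, bit25=1)
  nb ##...: next=#  (t=0,i=5, bit24=1)
  nb #.###: next=#  (t=1,i=3, bit23=1)
  nb #.##.: next=.  (t=2,i=6, bit22=0)
  nb #.#.#: next=.  (t=1,i=1, bit21=0)
  nb #.#..: next=#  (t=0,i=18, bit20=1)
  nb #..##: next=#  (t=0,i=1, bit19=1)
  nb #..#.: next=.  (t=2,i=13, bit18=0)
  nb #...#: next=.  (t=0,i=6, bit17=0)
  nb #....: next=#  (t=3,i=13, bit16=1)
  nb .####: next=.  (t=0,i=9, bit15=0)
  nb .###.: next=#  (t=0,i=3, bit14=1)
  nb .##.#: next=#  (t=0,i=16, bit13=1)
  nb .##..: next=.  (t=3,i=11, bit12=0)
  nb .#.##: next=.  (t=1,i=2, bit11=0)
  nb .#.#.: next=#  (t=2,i=10, bit10=1)
  nb .#..#: next=.  (t=0,i=0, bit9=0)
  nb .#...: next=#  (t=5,i=2, bit8=1)
  nb ..###: next=.  (t=0,i=2, bit7=0)
  nb ..##.: next=#  (t=0,i=15, bit6=1)
  nb ..#.#: next=#  (t=2,i=17, bit5=1)
  nb ..#..: next=.  (t=2,i=14, bit4=0)
  nb ...##: next=#  (t=0,i=7, bit3=1)
  nb ...#.: next=#  (t=8,i=11, bit2=1)
  nb ....#: next=.  (t=3,i=15, bit1=0)
  nb .....: next=.  (t=3,i=14, bit0=0)
  bits 01010111100110010110010101101100 = 1469670764

1469670764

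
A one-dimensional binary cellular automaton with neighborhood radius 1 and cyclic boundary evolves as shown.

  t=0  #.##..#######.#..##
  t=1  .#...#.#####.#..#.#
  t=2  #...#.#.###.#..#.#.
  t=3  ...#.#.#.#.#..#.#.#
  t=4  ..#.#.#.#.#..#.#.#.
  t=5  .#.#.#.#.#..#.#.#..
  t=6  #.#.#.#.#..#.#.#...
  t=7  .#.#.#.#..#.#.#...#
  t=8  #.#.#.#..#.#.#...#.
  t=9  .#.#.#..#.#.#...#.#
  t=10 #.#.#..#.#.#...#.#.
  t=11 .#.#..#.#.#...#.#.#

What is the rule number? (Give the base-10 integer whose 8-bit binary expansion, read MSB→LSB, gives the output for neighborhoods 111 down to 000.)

162

  nb ###: next=#  (t=0,i=7, bit7=1)
  nb ##.: next=.  (t=0,i=0, bit6=0)
  nb #.#: next=#  (t=0,i=1, bit5=1)
  nb #..: next=.  (t=0,i=4, bit4=0)
  nb .##: next=.  (t=0,i=2, bit3=0)
  nb .#.: next=.  (t=0,i=14, bit2=0)
  nb ..#: next=#  (t=0,i=5, bit1=1)
  nb ...: next=.  (t=1,i=3, bit0=0)
  bits 10100010 = 162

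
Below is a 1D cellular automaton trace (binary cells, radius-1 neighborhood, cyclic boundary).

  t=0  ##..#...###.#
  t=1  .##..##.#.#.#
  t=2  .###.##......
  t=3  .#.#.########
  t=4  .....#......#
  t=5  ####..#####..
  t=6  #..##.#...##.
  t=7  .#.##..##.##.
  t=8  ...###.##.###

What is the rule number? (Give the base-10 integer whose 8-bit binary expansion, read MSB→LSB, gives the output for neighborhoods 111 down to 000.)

89

  [7] ### => .  t=0,i=0
  [6] ##. => #  t=0,i=1
  [5] #.# => .  t=0,i=11
  [4] #.. => #  t=0,i=2
  [3] .## => #  t=0,i=8
  [2] .#. => .  t=0,i=4
  [1] ..# => .  t=0,i=3
  [0] ... => #  t=0,i=6
  bits 01011001 = 89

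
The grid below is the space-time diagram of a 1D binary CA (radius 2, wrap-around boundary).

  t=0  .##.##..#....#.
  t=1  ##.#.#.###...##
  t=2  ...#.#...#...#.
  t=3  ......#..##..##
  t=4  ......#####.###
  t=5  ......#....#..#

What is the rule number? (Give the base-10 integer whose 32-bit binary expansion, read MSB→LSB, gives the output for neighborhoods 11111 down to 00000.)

405541840

  nb #####: next=.  (t=4,i=8, bit31=0)
  nb ####.: next=.  (t=1,i=0, bit30=0)
  nb ###.#: next=.  (t=1,i=1, bit29=0)
  nb ###..: next=#  (t=1,i=9, bit28=1)
  nb ##.##: next=#  (t=0,i=3, bit27=1)
  nb ##.#.: next=.  (t=1,i=2, bit26=0)
  nb ##..#: next=.  (t=0,i=6, bit25=0)
  nb ##...: next=.  (t=1,i=10, bit24=0)
  nb #.###: next=.  (t=1,i=7, bit23=0)
  nb #.##.: next=.  (t=0,i=4, bit22=0)
  nb #.#.#: next=#  (t=1,i=3, bit21=1)
  nb #.#..: next=.  (t=2,i=5, bit20=0)
  nb #..##: next=#  (t=0,i=0, bit19=1)
  nb #..#.: next=#  (t=0,i=7, bit18=1)
  nb #...#: next=.  (t=1,i=11, bit17=0)
  nb #....: next=.  (t=0,i=10, bit16=0)
  nb .####: next=.  (t=1,i=14, bit15=0)
  nb .###.: next=.  (t=1,i=8, bit14=0)
  nb .##.#: next=.  (t=0,i=2, bit13=0)
  nb .##..: next=#  (t=0,i=5, bit12=1)
  nb .#.##: next=.  (t=1,i=6, bit11=0)
  nb .#.#.: next=.  (t=1,i=4, bit10=0)
  nb .#..#: next=#  (t=0,i=14, bit9=1)
  nb .#...: next=#  (t=0,i=9, bit8=1)
  nb ..###: next=#  (t=1,i=13, bit7=1)
  nb ..##.: next=#  (t=0,i=1, bit6=1)
  nb ..#.#: next=.  (t=2,i=3, bit5=0)
  nb ..#..: next=#  (t=0,i=8, bit4=1)
  nb ...##: next=.  (t=1,i=12, bit3=0)
  nb ...#.: next=.  (t=0,i=12, bit2=0)
  nb ....#: next=.  (t=0,i=11, bit1=0)
  nb .....: next=.  (t=3,i=2, bit0=0)
  bits 00011000001011000001001111010000 = 405541840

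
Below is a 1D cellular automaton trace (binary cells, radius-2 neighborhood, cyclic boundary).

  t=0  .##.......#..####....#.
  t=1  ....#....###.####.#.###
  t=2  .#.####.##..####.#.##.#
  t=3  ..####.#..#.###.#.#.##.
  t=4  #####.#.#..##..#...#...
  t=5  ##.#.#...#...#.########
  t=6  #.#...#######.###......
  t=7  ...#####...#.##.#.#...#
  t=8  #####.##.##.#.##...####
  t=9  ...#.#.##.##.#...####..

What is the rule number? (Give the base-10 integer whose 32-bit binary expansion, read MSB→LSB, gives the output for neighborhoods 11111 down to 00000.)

1585687452

  nb #####: next=.  (t=4,i=2, bit31=0)
  nb ####.: next=#  (t=0,i=15, bit30=1)
  nb ###.#: next=.  (t=1,i=11, bit29=0)
  nb ###..: next=#  (t=0,i=16, bit28=1)
  nb ##.##: next=#  (t=1,i=12, bit27=1)
  nb ##.#.: next=#  (t=1,i=17, bit26=1)
  nb ##..#: next=#  (t=2,i=10, bit25=1)
  nb ##...: next=.  (t=0,i=3, bit24=0)
  nb #.###: next=#  (t=1,i=13, bit23=1)
  nb #.##.: next=.  (t=2,i=8, bit22=0)
  nb #.#.#: next=.  (t=1,i=18, bit21=0)
  nb #.#..: next=.  (t=3,i=7, bit20=0)
  nb #..##: next=.  (t=0,i=0, bit19=0)
  nb #..#.: next=.  (t=3,i=9, bit18=0)
  nb #...#: next=#  (t=3,i=0, bit17=1)
  nb #....: next=#  (t=0,i=4, bit16=1)
  nb .####: next=#  (t=0,i=14, bit15=1)
  nb .###.: next=.  (t=1,i=10, bit14=0)
  nb .##.#: next=#  (t=2,i=20, bit13=1)
  nb .##..: next=.  (t=0,i=2, bit12=0)
  nb .#.##: next=#  (t=1,i=19, bit11=1)
  nb .#.#.: next=.  (t=2,i=0, bit10=0)
  nb .#..#: next=#  (t=0,i=11, bit9=1)
  nb .#...: next=#  (t=1,i=5, bit8=1)
  nb ..###: next=#  (t=0,i=13, bit7=1)
  nb ..##.: next=.  (t=0,i=1, bit6=0)
  nb ..#.#: next=.  (t=3,i=10, bit5=0)
  nb ..#..: next=#  (t=0,i=10, bit4=1)
  nb ...##: next=#  (t=1,i=8, bit3=1)
  nb ...#.: next=#  (t=0,i=9, bit2=1)
  nb ....#: next=.  (t=0,i=8, bit1=0)
  nb .....: next=.  (t=0,i=5, bit0=0)
  bits 01011110100000111010101110011100 = 1585687452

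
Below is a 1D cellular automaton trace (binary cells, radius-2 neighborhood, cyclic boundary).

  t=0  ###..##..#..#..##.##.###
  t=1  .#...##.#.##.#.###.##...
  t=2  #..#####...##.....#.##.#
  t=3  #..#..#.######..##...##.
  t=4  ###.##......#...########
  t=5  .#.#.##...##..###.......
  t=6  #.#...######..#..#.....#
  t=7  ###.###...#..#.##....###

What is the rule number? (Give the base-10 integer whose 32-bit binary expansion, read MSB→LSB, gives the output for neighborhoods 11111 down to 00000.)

  #####|.  b31=0 t=0,i=0
  ####.|#  b30=1 t=0,i=1
  ###.#|.  b29=0 t=1,i=17
  ###..|.  b28=0 t=0,i=2
  ##.##|#  b27=1 t=0,i=17
  ##.#.|#  b26=1 t=1,i=7
  ##..#|.  b25=0 t=0,i=3
  ##...|#  b24=1 t=1,i=21
  #.###|.  b23=0 t=0,i=21
  #.##.|.  b22=0 t=0,i=18
  #.#.#|.  b21=0 t=1,i=8
  #.#..|#  b20=1 t=3,i=0
  #..##|.  b19=0 t=0,i=4
  #..#.|#  b18=1 t=0,i=8
  #...#|#  b17=1 t=1,i=3
  #....|.  b16=0 t=1,i=22
  .####|.  b15=0 t=0,i=22
  .###.|.  b14=0 t=1,i=16
  .##.#|#  b13=1 t=0,i=16
  .##..|#  b12=1 t=0,i=6
  .#.##|.  b11=0 t=1,i=9
  .#.#.|#  b10=1 t=5,i=2
  .#..#|#  b9=1 t=0,i=10
  .#...|.  b8=0 t=1,i=2
  ..###|#  b7=1 t=2,i=3
  ..##.|#  b6=1 t=0,i=5
  ..#.#|.  b5=0 t=2,i=18
  ..#..|.  b4=0 t=0,i=9
  ...##|#  b3=1 t=1,i=4
  ...#.|#  b2=1 t=1,i=0
  ....#|#  b1=1 t=1,i=23
  .....|.  b0=0 t=2,i=15
  bits 01001101000101100011011011001110 = 1293301454

1293301454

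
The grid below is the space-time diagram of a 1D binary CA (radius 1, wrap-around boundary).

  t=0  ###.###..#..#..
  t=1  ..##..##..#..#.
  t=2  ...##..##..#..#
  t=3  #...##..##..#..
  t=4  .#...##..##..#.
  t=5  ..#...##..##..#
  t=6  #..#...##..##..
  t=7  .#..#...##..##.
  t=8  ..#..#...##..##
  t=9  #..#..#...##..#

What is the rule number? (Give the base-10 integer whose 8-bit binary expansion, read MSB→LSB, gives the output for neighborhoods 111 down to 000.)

112

  ### -> .   bit 7 = 0  t=0,i=1
  ##. -> #   bit 6 = 1  t=0,i=2
  #.# -> #   bit 5 = 1  t=0,i=3
  #.. -> #   bit 4 = 1  t=0,i=7
  .## -> .   bit 3 = 0  t=0,i=0
  .#. -> .   bit 2 = 0  t=0,i=9
  ..# -> .   bit 1 = 0  t=0,i=8
  ... -> .   bit 0 = 0  t=1,i=0
  bits 01110000 = 112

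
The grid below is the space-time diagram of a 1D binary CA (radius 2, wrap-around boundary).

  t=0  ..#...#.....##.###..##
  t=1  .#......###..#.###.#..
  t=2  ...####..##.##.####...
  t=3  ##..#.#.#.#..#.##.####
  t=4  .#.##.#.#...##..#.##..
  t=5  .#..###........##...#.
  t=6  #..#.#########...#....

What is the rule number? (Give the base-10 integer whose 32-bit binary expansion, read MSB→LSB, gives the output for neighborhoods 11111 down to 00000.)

900587555

  nb #####: next=.  (t=3,i=20, bit31=0)
  nb ####.: next=.  (t=2,i=5, bit30=0)
  nb ###.#: next=#  (t=1,i=17, bit29=1)
  nb ###..: next=#  (t=0,i=17, bit28=1)
  nb ##.##: next=.  (t=0,i=14, bit27=0)
  nb ##.#.: next=#  (t=1,i=18, bit26=1)
  nb ##..#: next=.  (t=0,i=0, bit25=0)
  nb ##...: next=#  (t=2,i=19, bit24=1)
  nb #.###: next=#  (t=0,i=15, bit23=1)
  nb #.##.: next=.  (t=2,i=12, bit22=0)
  nb #.#.#: next=#  (t=3,i=6, bit21=1)
  nb #.#..: next=.  (t=1,i=19, bit20=0)
  nb #..##: next=#  (t=0,i=19, bit19=1)
  nb #..#.: next=#  (t=0,i=1, bit18=1)
  nb #...#: next=.  (t=0,i=4, bit17=0)
  nb #....: next=#  (t=0,i=8, bit16=1)
  nb .####: next=#  (t=2,i=4, bit15=1)
  nb .###.: next=#  (t=0,i=16, bit14=1)
  nb .##.#: next=#  (t=0,i=13, bit13=1)
  nb .##..: next=.  (t=0,i=21, bit12=0)
  nb .#.##: next=.  (t=1,i=14, bit11=0)
  nb .#.#.: next=.  (t=3,i=5, bit10=0)
  nb .#..#: next=.  (t=3,i=11, bit9=0)
  nb .#...: next=.  (t=0,i=3, bit8=0)
  nb ..###: next=.  (t=1,i=8, bit7=0)
  nb ..##.: next=.  (t=0,i=12, bit6=0)
  nb ..#.#: next=#  (t=1,i=13, bit5=1)
  nb ..#..: next=.  (t=0,i=2, bit4=0)
  nb ...##: next=.  (t=0,i=11, bit3=0)
  nb ...#.: next=.  (t=0,i=5, bit2=0)
  nb ....#: next=#  (t=0,i=10, bit1=1)
  nb .....: next=#  (t=0,i=9, bit0=1)
  bits 00110101101011011110000000100011 = 900587555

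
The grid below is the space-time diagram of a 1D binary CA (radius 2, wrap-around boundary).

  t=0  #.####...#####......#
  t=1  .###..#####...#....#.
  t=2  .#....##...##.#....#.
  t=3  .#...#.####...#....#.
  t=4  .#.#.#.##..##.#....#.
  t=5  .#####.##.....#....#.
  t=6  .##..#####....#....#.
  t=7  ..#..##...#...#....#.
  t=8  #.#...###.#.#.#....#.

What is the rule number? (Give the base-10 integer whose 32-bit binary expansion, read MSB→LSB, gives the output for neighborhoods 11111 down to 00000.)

703763640

  ##### -> .   bit 31 = 0  t=0,i=11
  ####. -> .   bit 30 = 0  t=0,i=4
  ###.# -> #   bit 29 = 1  t=5,i=5
  ###.. -> .   bit 28 = 0  t=0,i=5
  ##.## -> #   bit 27 = 1  t=0,i=1
  ##.#. -> .   bit 26 = 0  t=2,i=13
  ##..# -> .   bit 25 = 0  t=1,i=4
  ##... -> #   bit 24 = 1  t=0,i=6
  #.### -> #   bit 23 = 1  t=0,i=2
  #.##. -> #   bit 22 = 1  t=4,i=7
  #.#.# -> #   bit 21 = 1  t=4,i=3
  #.#.. -> #   bit 20 = 1  t=2,i=14
  #..## -> .   bit 19 = 0  t=1,i=0
  #..#. -> .   bit 18 = 0  t=2,i=0
  #...# -> #   bit 17 = 1  t=0,i=7
  #.... -> .   bit 16 = 0  t=0,i=15
  .#### -> #   bit 15 = 1  t=0,i=3
  .###. -> .   bit 14 = 0  t=1,i=2
  .##.# -> .   bit 13 = 0  t=0,i=0
  .##.. -> #   bit 12 = 1  t=2,i=7
  .#.## -> .   bit 11 = 0  t=3,i=6
  .#.#. -> #   bit 10 = 1  t=4,i=2
  .#..# -> .   bit 9 = 0  t=1,i=20
  .#... -> .   bit 8 = 0  t=1,i=15
  ..### -> #   bit 7 = 1  t=0,i=9
  ..##. -> .   bit 6 = 0  t=0,i=20
  ..#.# -> #   bit 5 = 1  t=3,i=5
  ..#.. -> #   bit 4 = 1  t=1,i=14
  ...## -> #   bit 3 = 1  t=0,i=8
  ...#. -> .   bit 2 = 0  t=1,i=13
  ....# -> .   bit 1 = 0  t=0,i=18
  ..... -> .   bit 0 = 0  t=0,i=16
  bits 00101001111100101001010010111000 = 703763640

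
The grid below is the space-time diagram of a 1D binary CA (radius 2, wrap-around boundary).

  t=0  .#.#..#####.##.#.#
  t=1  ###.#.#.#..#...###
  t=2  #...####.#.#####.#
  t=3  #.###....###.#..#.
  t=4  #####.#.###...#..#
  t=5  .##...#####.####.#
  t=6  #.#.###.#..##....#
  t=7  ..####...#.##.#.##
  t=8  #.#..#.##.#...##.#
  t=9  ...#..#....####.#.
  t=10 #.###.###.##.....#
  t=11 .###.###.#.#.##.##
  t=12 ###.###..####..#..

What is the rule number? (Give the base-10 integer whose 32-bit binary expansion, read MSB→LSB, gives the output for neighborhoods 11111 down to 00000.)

2594398173

  ##### -> #   bit 31 = 1  t=0,i=8
  ####. -> .   bit 30 = 0  t=0,i=9
  ###.# -> .   bit 29 = 0  t=0,i=10
  ###.. -> #   bit 28 = 1  t=3,i=4
  ##.## -> #   bit 27 = 1  t=0,i=11
  ##.#. -> .   bit 26 = 0  t=0,i=14
  ##..# -> #   bit 25 = 1  t=7,i=0
  ##... -> .   bit 24 = 0  t=2,i=1
  #.### -> #   bit 23 = 1  t=2,i=11
  #.##. -> .   bit 22 = 0  t=0,i=12
  #.#.# -> #   bit 21 = 1  t=0,i=1
  #.#.. -> .   bit 20 = 0  t=0,i=3
  #..## -> .   bit 19 = 0  t=0,i=5
  #..#. -> .   bit 18 = 0  t=1,i=10
  #...# -> #   bit 17 = 1  t=1,i=13
  #.... -> #   bit 16 = 1  t=3,i=6
  .#### -> .   bit 15 = 0  t=0,i=7
  .###. -> #   bit 14 = 1  t=3,i=3
  .##.# -> .   bit 13 = 0  t=0,i=13
  .##.. -> #   bit 12 = 1  t=2,i=0
  .#.## -> #   bit 11 = 1  t=2,i=10
  .#.#. -> #   bit 10 = 1  t=0,i=0
  .#..# -> #   bit 9 = 1  t=0,i=4
  .#... -> #   bit 8 = 1  t=1,i=12
  ..### -> #   bit 7 = 1  t=0,i=6
  ..##. -> #   bit 6 = 1  t=6,i=11
  ..#.# -> .   bit 5 = 0  t=3,i=16
  ..#.. -> #   bit 4 = 1  t=1,i=11
  ...## -> #   bit 3 = 1  t=1,i=14
  ...#. -> #   bit 2 = 1  t=4,i=13
  ....# -> .   bit 1 = 0  t=3,i=7
  ..... -> #   bit 0 = 1  t=10,i=14
  bits 10011010101000110101111111011101 = 2594398173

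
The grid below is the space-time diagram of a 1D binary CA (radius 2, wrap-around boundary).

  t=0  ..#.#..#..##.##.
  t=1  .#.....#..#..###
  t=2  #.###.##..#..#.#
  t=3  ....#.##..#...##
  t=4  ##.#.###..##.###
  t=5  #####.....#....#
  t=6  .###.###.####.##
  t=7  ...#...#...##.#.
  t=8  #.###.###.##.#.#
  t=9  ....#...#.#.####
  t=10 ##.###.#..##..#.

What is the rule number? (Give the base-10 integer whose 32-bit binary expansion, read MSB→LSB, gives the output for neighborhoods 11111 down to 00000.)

  nb #####: next=#  (t=4,i=15, bit31=1)
  nb ####.: next=#  (t=4,i=0, bit30=1)
  nb ###.#: next=#  (t=1,i=15, bit29=1)
  nb ###..: next=.  (t=4,i=7, bit28=0)
  nb ##.##: next=.  (t=0,i=12, bit27=0)
  nb ##.#.: next=#  (t=1,i=0, bit26=1)
  nb ##..#: next=.  (t=2,i=8, bit25=0)
  nb ##...: next=#  (t=0,i=15, bit24=1)
  nb #.###: next=.  (t=2,i=2, bit23=0)
  nb #.##.: next=#  (t=0,i=13, bit22=1)
  nb #.#.#: next=#  (t=4,i=3, bit21=1)
  nb #.#..: next=.  (t=0,i=4, bit20=0)
  nb #..##: next=.  (t=0,i=9, bit19=0)
  nb #..#.: next=.  (t=0,i=6, bit18=0)
  nb #...#: next=.  (t=0,i=0, bit17=0)
  nb #....: next=#  (t=1,i=3, bit16=1)
  nb .####: next=.  (t=4,i=14, bit15=0)
  nb .###.: next=.  (t=1,i=14, bit14=0)
  nb .##.#: next=.  (t=0,i=11, bit13=0)
  nb .##..: next=#  (t=0,i=14, bit12=1)
  nb .#.##: next=#  (t=2,i=14, bit11=1)
  nb .#.#.: next=.  (t=0,i=3, bit10=0)
  nb .#..#: next=.  (t=0,i=5, bit9=0)
  nb .#...: next=#  (t=1,i=2, bit8=1)
  nb ..###: next=#  (t=1,i=13, bit7=1)
  nb ..##.: next=#  (t=0,i=10, bit6=1)
  nb ..#.#: next=.  (t=0,i=2, bit5=0)
  nb ..#..: next=#  (t=0,i=7, bit4=1)
  nb ...##: next=#  (t=3,i=13, bit3=1)
  nb ...#.: next=#  (t=0,i=1, bit2=1)
  nb ....#: next=.  (t=1,i=5, bit1=0)
  nb .....: next=#  (t=1,i=4, bit0=1)
  bits 11100101011000010001100111011101 = 3848346077

3848346077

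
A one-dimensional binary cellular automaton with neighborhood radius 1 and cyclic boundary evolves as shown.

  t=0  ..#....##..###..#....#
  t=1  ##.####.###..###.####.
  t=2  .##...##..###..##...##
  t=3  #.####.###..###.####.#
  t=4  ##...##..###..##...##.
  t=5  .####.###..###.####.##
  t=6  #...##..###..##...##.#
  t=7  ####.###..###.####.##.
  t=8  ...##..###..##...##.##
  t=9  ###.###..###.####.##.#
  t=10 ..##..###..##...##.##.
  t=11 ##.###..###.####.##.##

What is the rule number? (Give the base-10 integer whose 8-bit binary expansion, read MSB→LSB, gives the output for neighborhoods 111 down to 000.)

115

  ###|.  b7=0 t=0,i=12
  ##.|#  b6=1 t=0,i=8
  #.#|#  b5=1 t=1,i=2
  #..|#  b4=1 t=0,i=0
  .##|.  b3=0 t=0,i=7
  .#.|.  b2=0 t=0,i=2
  ..#|#  b1=1 t=0,i=1
  ...|#  b0=1 t=0,i=4
  bits 01110011 = 115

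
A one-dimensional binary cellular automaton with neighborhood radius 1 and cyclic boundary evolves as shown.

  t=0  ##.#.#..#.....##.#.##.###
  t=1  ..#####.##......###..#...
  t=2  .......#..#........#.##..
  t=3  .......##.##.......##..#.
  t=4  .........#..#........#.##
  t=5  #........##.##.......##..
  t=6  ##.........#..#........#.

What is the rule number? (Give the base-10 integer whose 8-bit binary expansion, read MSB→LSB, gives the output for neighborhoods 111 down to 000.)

  nb ###: next=.  (t=0,i=0, bit7=0)
  nb ##.: next=.  (t=0,i=1, bit6=0)
  nb #.#: next=#  (t=0,i=2, bit5=1)
  nb #..: next=#  (t=0,i=6, bit4=1)
  nb .##: next=.  (t=0,i=14, bit3=0)
  nb .#.: next=#  (t=0,i=3, bit2=1)
  nb ..#: next=.  (t=0,i=7, bit1=0)
  nb ...: next=.  (t=0,i=10, bit0=0)
  bits 00110100 = 52

52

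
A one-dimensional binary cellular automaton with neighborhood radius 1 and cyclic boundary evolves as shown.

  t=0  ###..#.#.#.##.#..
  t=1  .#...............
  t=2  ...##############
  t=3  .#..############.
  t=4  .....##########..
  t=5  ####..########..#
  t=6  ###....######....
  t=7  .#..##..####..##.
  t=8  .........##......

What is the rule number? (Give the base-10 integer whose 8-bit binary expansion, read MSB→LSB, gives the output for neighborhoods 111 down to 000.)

129

  [7] ### => #  t=0,i=1
  [6] ##. => .  t=0,i=2
  [5] #.# => .  t=0,i=6
  [4] #.. => .  t=0,i=3
  [3] .## => .  t=0,i=0
  [2] .#. => .  t=0,i=5
  [1] ..# => .  t=0,i=4
  [0] ... => #  t=1,i=3
  bits 10000001 = 129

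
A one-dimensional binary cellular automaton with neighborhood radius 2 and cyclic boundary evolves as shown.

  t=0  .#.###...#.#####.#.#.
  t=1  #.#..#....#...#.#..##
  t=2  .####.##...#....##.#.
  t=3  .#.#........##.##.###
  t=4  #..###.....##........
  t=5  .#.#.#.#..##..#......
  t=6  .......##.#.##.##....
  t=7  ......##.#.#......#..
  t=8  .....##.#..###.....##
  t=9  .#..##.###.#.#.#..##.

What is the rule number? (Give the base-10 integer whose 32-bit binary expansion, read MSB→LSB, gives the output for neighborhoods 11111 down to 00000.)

  [31] ##### => .  t=0,i=13
  [30] ####. => #  t=0,i=14
  [29] ###.# => .  t=0,i=15
  [28] ###.. => #  t=0,i=5
  [27] ##.## => .  t=2,i=5
  [26] ##.#. => #  t=0,i=16
  [25] ##..# => #  t=5,i=12
  [24] ##... => .  t=0,i=6
  [23] #.### => .  t=0,i=3
  [22] #.##. => .  t=2,i=6
  [21] #.#.# => .  t=0,i=17
  [20] #.#.. => #  t=0,i=19
  [19] #..## => .  t=1,i=18
  [18] #..#. => #  t=0,i=0
  [17] #...# => .  t=0,i=7
  [16] #.... => #  t=1,i=7
  [15] .#### => .  t=0,i=12
  [14] .###. => .  t=0,i=4
  [13] .##.# => .  t=2,i=17
  [12] .##.. => .  t=2,i=7
  [11] .#.## => #  t=0,i=2
  [10] .#.#. => .  t=0,i=18
  [9] .#..# => #  t=0,i=20
  [8] .#... => #  t=1,i=6
  [7] ..### => #  t=1,i=19
  [6] ..##. => #  t=2,i=16
  [5] ..#.# => .  t=0,i=1
  [4] ..#.. => .  t=1,i=5
  [3] ...## => #  t=2,i=15
  [2] ...#. => .  t=0,i=8
  [1] ....# => .  t=1,i=8
  [0] ..... => .  t=3,i=6
  bits 01010110000101010000101111001000 = 1444219848

1444219848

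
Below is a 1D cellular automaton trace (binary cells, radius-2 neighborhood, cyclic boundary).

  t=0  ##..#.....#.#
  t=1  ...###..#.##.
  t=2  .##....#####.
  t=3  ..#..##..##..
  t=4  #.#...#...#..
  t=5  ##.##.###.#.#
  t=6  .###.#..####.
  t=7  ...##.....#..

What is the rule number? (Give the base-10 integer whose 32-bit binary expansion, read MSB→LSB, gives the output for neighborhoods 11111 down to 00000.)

3966115130

  nb #####: next=#  (t=2,i=9, bit31=1)
  nb ####.: next=#  (t=2,i=10, bit30=1)
  nb ###.#: next=#  (t=5,i=1, bit29=1)
  nb ###..: next=.  (t=0,i=1, bit28=0)
  nb ##.##: next=#  (t=5,i=2, bit27=1)
  nb ##.#.: next=#  (t=5,i=9, bit26=1)
  nb ##..#: next=.  (t=0,i=2, bit25=0)
  nb ##...: next=.  (t=1,i=12, bit24=0)
  nb #.###: next=.  (t=0,i=12, bit23=0)
  nb #.##.: next=#  (t=1,i=10, bit22=1)
  nb #.#.#: next=#  (t=5,i=10, bit21=1)
  nb #.#..: next=.  (t=4,i=2, bit20=0)
  nb #..##: next=.  (t=2,i=0, bit19=0)
  nb #..#.: next=#  (t=0,i=3, bit18=1)
  nb #...#: next=#  (t=4,i=4, bit17=1)
  nb #....: next=.  (t=0,i=6, bit16=0)
  nb .####: next=.  (t=2,i=8, bit15=0)
  nb .###.: next=.  (t=0,i=0, bit14=0)
  nb .##.#: next=.  (t=5,i=4, bit13=0)
  nb .##..: next=#  (t=1,i=11, bit12=1)
  nb .#.##: next=#  (t=0,i=11, bit11=1)
  nb .#.#.: next=#  (t=4,i=1, bit10=1)
  nb .#..#: next=.  (t=3,i=3, bit9=0)
  nb .#...: next=#  (t=0,i=5, bit8=1)
  nb ..###: next=.  (t=1,i=3, bit7=0)
  nb ..##.: next=.  (t=2,i=1, bit6=0)
  nb ..#.#: next=#  (t=0,i=10, bit5=1)
  nb ..#..: next=#  (t=0,i=4, bit4=1)
  nb ...##: next=#  (t=1,i=2, bit3=1)
  nb ...#.: next=.  (t=0,i=9, bit2=0)
  nb ....#: next=#  (t=0,i=8, bit1=1)
  nb .....: next=.  (t=0,i=7, bit0=0)
  bits 11101100011001100001110100111010 = 3966115130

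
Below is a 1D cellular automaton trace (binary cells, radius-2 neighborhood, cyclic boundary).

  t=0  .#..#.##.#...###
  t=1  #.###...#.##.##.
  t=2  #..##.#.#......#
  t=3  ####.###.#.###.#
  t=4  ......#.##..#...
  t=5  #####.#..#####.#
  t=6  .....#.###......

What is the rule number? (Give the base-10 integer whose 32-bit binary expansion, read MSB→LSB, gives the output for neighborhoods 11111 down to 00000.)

  [31] ##### => .  t=3,i=1
  [30] ####. => .  t=3,i=2
  [29] ###.# => .  t=0,i=15
  [28] ###.. => #  t=1,i=4
  [27] ##.## => .  t=1,i=12
  [26] ##.#. => #  t=0,i=0
  [25] ##..# => #  t=2,i=1
  [24] ##... => .  t=1,i=5
  [23] #.### => .  t=1,i=2
  [22] #.##. => .  t=0,i=6
  [21] #.#.# => #  t=1,i=0
  [20] #.#.. => .  t=0,i=1
  [19] #..## => #  t=2,i=2
  [18] #..#. => #  t=0,i=3
  [17] #...# => #  t=0,i=11
  [16] #.... => .  t=2,i=10
  [15] .#### => .  t=3,i=0
  [14] .###. => #  t=0,i=14
  [13] .##.# => .  t=0,i=7
  [12] .##.. => #  t=2,i=0
  [11] .#.## => .  t=0,i=5
  [10] .#.#. => #  t=2,i=7
  [9] .#..# => #  t=0,i=2
  [8] .#... => #  t=0,i=10
  [7] ..### => #  t=0,i=13
  [6] ..##. => #  t=2,i=3
  [5] ..#.# => #  t=0,i=4
  [4] ..#.. => #  t=4,i=12
  [3] ...## => .  t=0,i=12
  [2] ...#. => .  t=1,i=7
  [1] ....# => #  t=2,i=13
  [0] ..... => #  t=2,i=11
  bits 00010110001011100101011111110011 = 372135923

372135923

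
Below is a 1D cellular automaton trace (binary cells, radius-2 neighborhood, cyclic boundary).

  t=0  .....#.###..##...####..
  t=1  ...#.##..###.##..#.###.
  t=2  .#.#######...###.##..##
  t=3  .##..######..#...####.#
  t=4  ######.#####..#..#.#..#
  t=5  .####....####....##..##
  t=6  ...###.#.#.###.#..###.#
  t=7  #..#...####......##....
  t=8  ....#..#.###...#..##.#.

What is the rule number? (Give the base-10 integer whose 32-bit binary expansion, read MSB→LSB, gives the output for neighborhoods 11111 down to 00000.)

3546824098

  nb #####: next=#  (t=2,i=5, bit31=1)
  nb ####.: next=#  (t=0,i=19, bit30=1)
  nb ###.#: next=.  (t=1,i=11, bit29=0)
  nb ###..: next=#  (t=0,i=9, bit28=1)
  nb ##.##: next=.  (t=1,i=12, bit27=0)
  nb ##.#.: next=.  (t=2,i=0, bit26=0)
  nb ##..#: next=#  (t=0,i=10, bit25=1)
  nb ##...: next=#  (t=0,i=14, bit24=1)
  nb #.###: next=.  (t=0,i=7, bit23=0)
  nb #.##.: next=#  (t=1,i=5, bit22=1)
  nb #.#.#: next=#  (t=2,i=1, bit21=1)
  nb #.#..: next=.  (t=4,i=19, bit20=0)
  nb #..##: next=#  (t=0,i=11, bit19=1)
  nb #..#.: next=.  (t=1,i=16, bit18=0)
  nb #...#: next=.  (t=0,i=15, bit17=0)
  nb #....: next=.  (t=0,i=22, bit16=0)
  nb .####: next=.  (t=0,i=18, bit15=0)
  nb .###.: next=.  (t=0,i=8, bit14=0)
  nb .##.#: next=#  (t=2,i=22, bit13=1)
  nb .##..: next=#  (t=0,i=13, bit12=1)
  nb .#.##: next=#  (t=0,i=6, bit11=1)
  nb .#.#.: next=#  (t=4,i=18, bit10=1)
  nb .#..#: next=.  (t=4,i=15, bit9=0)
  nb .#...: next=#  (t=3,i=14, bit8=1)
  nb ..###: next=#  (t=0,i=17, bit7=1)
  nb ..##.: next=.  (t=0,i=12, bit6=0)
  nb ..#.#: next=#  (t=0,i=5, bit5=1)
  nb ..#..: next=.  (t=3,i=13, bit4=0)
  nb ...##: next=.  (t=0,i=16, bit3=0)
  nb ...#.: next=.  (t=0,i=4, bit2=0)
  nb ....#: next=#  (t=0,i=3, bit1=1)
  nb .....: next=.  (t=0,i=0, bit0=0)
  bits 11010011011010000011110110100010 = 3546824098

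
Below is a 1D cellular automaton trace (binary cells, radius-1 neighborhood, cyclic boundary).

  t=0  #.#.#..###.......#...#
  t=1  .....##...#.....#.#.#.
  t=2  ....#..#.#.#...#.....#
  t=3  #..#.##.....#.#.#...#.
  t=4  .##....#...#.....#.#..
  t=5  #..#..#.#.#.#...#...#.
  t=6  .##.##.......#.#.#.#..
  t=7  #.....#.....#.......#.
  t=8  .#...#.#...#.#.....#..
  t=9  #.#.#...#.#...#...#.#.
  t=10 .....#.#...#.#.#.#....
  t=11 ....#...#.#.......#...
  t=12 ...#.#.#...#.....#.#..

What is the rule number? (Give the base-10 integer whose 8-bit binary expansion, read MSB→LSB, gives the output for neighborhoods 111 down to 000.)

18

  ###|.  b7=0 t=0,i=8
  ##.|.  b6=0 t=0,i=0
  #.#|.  b5=0 t=0,i=1
  #..|#  b4=1 t=0,i=5
  .##|.  b3=0 t=0,i=7
  .#.|.  b2=0 t=0,i=2
  ..#|#  b1=1 t=0,i=6
  ...|.  b0=0 t=0,i=11
  bits 00010010 = 18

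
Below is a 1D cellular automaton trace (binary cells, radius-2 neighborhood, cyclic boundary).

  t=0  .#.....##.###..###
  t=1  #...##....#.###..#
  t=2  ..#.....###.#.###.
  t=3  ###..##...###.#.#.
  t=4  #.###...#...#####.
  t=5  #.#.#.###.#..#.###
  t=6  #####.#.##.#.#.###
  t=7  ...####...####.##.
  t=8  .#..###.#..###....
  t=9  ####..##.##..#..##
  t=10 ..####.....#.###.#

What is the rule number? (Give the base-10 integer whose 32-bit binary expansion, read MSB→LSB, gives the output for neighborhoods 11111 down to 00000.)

1990886967

  #####|.  b31=0 t=4,i=14
  ####.|#  b30=1 t=4,i=15
  ###.#|#  b29=1 t=0,i=17
  ###..|#  b28=1 t=0,i=12
  ##.##|.  b27=0 t=0,i=9
  ##.#.|#  b26=1 t=0,i=0
  ##..#|#  b25=1 t=0,i=13
  ##...|.  b24=0 t=1,i=1
  #.###|#  b23=1 t=0,i=10
  #.##.|.  b22=0 t=6,i=8
  #.#.#|#  b21=1 t=2,i=12
  #.#..|.  b20=0 t=0,i=1
  #..##|#  b19=1 t=0,i=14
  #..#.|.  b18=0 t=5,i=12
  #...#|#  b17=1 t=1,i=2
  #....|.  b16=0 t=0,i=3
  .####|#  b15=1 t=4,i=13
  .###.|.  b14=0 t=0,i=11
  .##.#|.  b13=0 t=0,i=8
  .##..|.  b12=0 t=1,i=0
  .#.##|.  b11=0 t=1,i=11
  .#.#.|#  b10=1 t=3,i=15
  .#..#|#  b9=1 t=5,i=11
  .#...|.  b8=0 t=0,i=2
  ..###|.  b7=0 t=0,i=15
  ..##.|.  b6=0 t=0,i=7
  ..#.#|#  b5=1 t=1,i=10
  ..#..|#  b4=1 t=2,i=2
  ...##|.  b3=0 t=0,i=6
  ...#.|#  b2=1 t=1,i=9
  ....#|#  b1=1 t=0,i=5
  .....|#  b0=1 t=0,i=4
  bits 01110110101010101000011000110111 = 1990886967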